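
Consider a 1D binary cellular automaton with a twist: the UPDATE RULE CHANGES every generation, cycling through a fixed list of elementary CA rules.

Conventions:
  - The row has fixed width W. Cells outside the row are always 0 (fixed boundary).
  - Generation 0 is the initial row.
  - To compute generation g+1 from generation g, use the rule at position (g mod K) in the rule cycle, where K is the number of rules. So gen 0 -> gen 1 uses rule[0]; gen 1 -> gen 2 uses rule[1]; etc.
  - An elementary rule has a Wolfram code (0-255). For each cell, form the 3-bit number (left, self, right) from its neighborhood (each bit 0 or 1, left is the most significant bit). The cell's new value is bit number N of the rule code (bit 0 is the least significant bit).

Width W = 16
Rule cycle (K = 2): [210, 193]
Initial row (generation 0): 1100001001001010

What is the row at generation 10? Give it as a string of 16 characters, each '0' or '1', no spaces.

Gen 0: 1100001001001010
Gen 1 (rule 210): 0110010110110001
Gen 2 (rule 193): 0010000010010100
Gen 3 (rule 210): 0101000101100010
Gen 4 (rule 193): 0000010000101000
Gen 5 (rule 210): 0000101001000100
Gen 6 (rule 193): 1110000000010001
Gen 7 (rule 210): 0111000000101010
Gen 8 (rule 193): 0011011110000000
Gen 9 (rule 210): 0101001111000000
Gen 10 (rule 193): 0000000111011111

Answer: 0000000111011111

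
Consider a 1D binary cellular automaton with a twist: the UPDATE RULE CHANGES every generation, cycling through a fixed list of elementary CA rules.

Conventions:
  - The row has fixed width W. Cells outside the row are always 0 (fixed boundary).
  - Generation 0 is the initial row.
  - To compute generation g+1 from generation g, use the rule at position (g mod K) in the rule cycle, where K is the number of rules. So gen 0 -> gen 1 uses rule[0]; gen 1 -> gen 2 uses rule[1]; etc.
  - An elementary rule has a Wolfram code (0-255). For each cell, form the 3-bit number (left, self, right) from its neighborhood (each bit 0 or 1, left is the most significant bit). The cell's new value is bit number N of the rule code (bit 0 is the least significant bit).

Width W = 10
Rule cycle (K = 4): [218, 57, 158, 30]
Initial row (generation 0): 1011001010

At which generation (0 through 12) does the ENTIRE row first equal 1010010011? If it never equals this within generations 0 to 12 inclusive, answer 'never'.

Answer: 4

Derivation:
Gen 0: 1011001010
Gen 1 (rule 218): 0011110001
Gen 2 (rule 57): 1010001100
Gen 3 (rule 158): 1011011010
Gen 4 (rule 30): 1010010011
Gen 5 (rule 218): 0001101111
Gen 6 (rule 57): 1101011000
Gen 7 (rule 158): 1001010100
Gen 8 (rule 30): 1111010110
Gen 9 (rule 218): 1111000111
Gen 10 (rule 57): 1000110100
Gen 11 (rule 158): 1101100110
Gen 12 (rule 30): 1001011101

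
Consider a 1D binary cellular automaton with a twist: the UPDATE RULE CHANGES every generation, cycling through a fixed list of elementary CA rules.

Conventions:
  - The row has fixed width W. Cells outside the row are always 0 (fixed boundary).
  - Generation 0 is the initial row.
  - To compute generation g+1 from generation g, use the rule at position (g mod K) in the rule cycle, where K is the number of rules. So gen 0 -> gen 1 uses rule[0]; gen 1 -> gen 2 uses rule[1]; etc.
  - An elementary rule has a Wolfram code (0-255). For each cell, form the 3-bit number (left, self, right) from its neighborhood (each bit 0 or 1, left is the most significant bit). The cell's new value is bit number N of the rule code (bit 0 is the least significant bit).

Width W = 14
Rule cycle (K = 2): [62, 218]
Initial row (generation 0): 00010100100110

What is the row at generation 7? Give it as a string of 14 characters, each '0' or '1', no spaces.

Answer: 11011100110000

Derivation:
Gen 0: 00010100100110
Gen 1 (rule 62): 00111111111101
Gen 2 (rule 218): 01111111111100
Gen 3 (rule 62): 11000000000010
Gen 4 (rule 218): 11100000000101
Gen 5 (rule 62): 10010000001111
Gen 6 (rule 218): 01101000011111
Gen 7 (rule 62): 11011100110000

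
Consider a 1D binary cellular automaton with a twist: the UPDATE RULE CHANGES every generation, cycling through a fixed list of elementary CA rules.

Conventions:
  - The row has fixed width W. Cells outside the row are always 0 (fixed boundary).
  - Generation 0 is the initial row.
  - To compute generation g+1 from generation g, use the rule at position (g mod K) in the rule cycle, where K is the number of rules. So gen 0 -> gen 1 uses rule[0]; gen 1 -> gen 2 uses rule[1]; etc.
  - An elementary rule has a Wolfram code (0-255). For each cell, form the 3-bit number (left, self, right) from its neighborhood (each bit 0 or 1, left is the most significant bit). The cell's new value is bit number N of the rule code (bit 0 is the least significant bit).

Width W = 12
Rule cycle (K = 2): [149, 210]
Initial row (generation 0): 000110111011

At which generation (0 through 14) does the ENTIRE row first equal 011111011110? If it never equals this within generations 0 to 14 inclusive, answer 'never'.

Gen 0: 000110111011
Gen 1 (rule 149): 110000010000
Gen 2 (rule 210): 011000101000
Gen 3 (rule 149): 000110101111
Gen 4 (rule 210): 001010000111
Gen 5 (rule 149): 101011110010
Gen 6 (rule 210): 000001111101
Gen 7 (rule 149): 111100111001
Gen 8 (rule 210): 011111011110
Gen 9 (rule 149): 001110001101
Gen 10 (rule 210): 010111010100
Gen 11 (rule 149): 010010010111
Gen 12 (rule 210): 101101100011
Gen 13 (rule 149): 100000011000
Gen 14 (rule 210): 010000101100

Answer: 8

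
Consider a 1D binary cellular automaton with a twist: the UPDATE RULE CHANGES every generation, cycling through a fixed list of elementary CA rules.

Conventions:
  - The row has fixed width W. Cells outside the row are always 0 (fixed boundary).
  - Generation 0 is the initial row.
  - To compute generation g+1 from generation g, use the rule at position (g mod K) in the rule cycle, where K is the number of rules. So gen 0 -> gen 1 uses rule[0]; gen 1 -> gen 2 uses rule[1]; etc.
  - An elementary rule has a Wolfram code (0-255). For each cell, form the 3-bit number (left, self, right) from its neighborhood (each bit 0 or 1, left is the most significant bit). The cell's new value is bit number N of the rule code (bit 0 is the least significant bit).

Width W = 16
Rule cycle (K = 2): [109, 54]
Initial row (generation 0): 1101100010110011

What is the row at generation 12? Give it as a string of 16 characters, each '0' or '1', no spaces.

Answer: 1100000000000011

Derivation:
Gen 0: 1101100010110011
Gen 1 (rule 109): 1111101011110011
Gen 2 (rule 54): 0000011100001100
Gen 3 (rule 109): 1111010101101101
Gen 4 (rule 54): 0000111110010011
Gen 5 (rule 109): 1110100010010011
Gen 6 (rule 54): 0001110111111100
Gen 7 (rule 109): 1101011100000101
Gen 8 (rule 54): 0011100010001111
Gen 9 (rule 109): 1010101010101001
Gen 10 (rule 54): 1111111111111111
Gen 11 (rule 109): 1000000000000001
Gen 12 (rule 54): 1100000000000011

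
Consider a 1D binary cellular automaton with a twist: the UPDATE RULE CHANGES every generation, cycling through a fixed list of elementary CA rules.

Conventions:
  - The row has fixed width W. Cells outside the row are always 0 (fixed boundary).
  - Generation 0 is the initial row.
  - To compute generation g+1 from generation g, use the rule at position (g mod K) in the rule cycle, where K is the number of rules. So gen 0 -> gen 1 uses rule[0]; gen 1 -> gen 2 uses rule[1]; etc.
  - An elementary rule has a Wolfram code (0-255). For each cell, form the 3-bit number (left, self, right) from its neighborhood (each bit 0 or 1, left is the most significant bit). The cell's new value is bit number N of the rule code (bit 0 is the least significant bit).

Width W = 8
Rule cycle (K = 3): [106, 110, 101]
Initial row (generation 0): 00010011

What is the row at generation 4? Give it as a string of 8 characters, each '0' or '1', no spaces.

Answer: 01111101

Derivation:
Gen 0: 00010011
Gen 1 (rule 106): 00100111
Gen 2 (rule 110): 01101101
Gen 3 (rule 101): 00110111
Gen 4 (rule 106): 01111101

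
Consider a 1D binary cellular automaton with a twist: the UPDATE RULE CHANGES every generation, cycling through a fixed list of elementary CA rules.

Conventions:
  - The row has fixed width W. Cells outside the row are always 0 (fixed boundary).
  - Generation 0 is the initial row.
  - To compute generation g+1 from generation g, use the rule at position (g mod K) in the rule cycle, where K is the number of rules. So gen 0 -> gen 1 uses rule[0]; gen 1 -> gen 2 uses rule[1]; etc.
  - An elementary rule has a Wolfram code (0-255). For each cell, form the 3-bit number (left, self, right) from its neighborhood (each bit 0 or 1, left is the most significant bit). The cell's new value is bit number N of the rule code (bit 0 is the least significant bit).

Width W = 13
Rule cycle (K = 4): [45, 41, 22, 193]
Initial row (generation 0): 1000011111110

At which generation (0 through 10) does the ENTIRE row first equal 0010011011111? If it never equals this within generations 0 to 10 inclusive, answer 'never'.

Gen 0: 1000011111110
Gen 1 (rule 45): 1011010000000
Gen 2 (rule 41): 0110100111111
Gen 3 (rule 22): 1000111000000
Gen 4 (rule 193): 0010011011111
Gen 5 (rule 45): 1010010110000
Gen 6 (rule 41): 0100001100111
Gen 7 (rule 22): 1110010011000
Gen 8 (rule 193): 0110000001011
Gen 9 (rule 45): 0100111101110
Gen 10 (rule 41): 0000100011000

Answer: 4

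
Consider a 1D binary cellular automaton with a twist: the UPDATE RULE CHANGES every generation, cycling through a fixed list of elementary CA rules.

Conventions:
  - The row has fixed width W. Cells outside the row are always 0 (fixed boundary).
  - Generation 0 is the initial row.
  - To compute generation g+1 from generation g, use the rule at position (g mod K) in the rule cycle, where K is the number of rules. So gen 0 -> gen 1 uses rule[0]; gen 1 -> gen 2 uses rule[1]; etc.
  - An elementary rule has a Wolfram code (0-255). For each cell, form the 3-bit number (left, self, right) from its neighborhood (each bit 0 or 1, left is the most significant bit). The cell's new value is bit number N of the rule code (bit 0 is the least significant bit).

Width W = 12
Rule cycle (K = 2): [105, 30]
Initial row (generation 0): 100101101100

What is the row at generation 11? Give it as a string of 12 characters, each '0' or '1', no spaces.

Answer: 011010101111

Derivation:
Gen 0: 100101101100
Gen 1 (rule 105): 000011111101
Gen 2 (rule 30): 000110000001
Gen 3 (rule 105): 110110111100
Gen 4 (rule 30): 100100100010
Gen 5 (rule 105): 000000001000
Gen 6 (rule 30): 000000011100
Gen 7 (rule 105): 111111010101
Gen 8 (rule 30): 100000010101
Gen 9 (rule 105): 001111001010
Gen 10 (rule 30): 011000111011
Gen 11 (rule 105): 011010101111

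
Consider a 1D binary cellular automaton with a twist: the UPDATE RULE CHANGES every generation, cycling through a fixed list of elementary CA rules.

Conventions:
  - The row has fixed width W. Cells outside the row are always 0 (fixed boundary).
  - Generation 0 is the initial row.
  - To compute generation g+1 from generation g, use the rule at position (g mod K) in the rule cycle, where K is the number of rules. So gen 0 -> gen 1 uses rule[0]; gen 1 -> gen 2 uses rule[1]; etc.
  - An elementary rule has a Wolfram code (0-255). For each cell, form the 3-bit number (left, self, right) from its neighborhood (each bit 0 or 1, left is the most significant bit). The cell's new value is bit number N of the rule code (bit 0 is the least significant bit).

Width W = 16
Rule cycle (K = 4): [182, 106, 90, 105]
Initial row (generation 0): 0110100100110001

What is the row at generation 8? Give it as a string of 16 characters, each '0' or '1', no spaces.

Gen 0: 0110100100110001
Gen 1 (rule 182): 1001111111001011
Gen 2 (rule 106): 0011000001010111
Gen 3 (rule 90): 0111100010000101
Gen 4 (rule 105): 0100101000110010
Gen 5 (rule 182): 1111111101001111
Gen 6 (rule 106): 1000000110011001
Gen 7 (rule 90): 0100001111111110
Gen 8 (rule 105): 0001101000000010

Answer: 0001101000000010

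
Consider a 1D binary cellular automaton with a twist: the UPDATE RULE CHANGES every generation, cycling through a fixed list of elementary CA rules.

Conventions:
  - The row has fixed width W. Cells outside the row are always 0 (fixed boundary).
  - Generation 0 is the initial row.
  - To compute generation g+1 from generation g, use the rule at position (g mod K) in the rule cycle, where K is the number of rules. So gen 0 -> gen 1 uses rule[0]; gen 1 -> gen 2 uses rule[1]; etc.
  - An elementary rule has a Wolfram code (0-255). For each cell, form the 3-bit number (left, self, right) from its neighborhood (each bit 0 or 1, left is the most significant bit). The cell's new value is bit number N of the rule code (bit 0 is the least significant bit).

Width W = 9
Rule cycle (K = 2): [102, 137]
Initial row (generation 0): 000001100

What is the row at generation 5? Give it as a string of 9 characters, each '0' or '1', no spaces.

Answer: 100101110

Derivation:
Gen 0: 000001100
Gen 1 (rule 102): 000010100
Gen 2 (rule 137): 111000001
Gen 3 (rule 102): 001000011
Gen 4 (rule 137): 100011010
Gen 5 (rule 102): 100101110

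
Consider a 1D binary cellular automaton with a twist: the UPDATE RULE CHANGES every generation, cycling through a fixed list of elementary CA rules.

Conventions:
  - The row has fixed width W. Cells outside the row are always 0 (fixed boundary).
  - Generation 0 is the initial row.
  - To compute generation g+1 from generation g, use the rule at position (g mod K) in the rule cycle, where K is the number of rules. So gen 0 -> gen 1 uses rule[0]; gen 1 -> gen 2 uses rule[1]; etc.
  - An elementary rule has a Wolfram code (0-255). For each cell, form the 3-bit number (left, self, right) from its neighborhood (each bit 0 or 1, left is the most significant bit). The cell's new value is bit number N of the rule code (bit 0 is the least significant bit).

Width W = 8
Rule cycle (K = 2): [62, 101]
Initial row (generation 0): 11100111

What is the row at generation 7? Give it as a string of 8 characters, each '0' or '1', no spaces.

Gen 0: 11100111
Gen 1 (rule 62): 10011100
Gen 2 (rule 101): 10000101
Gen 3 (rule 62): 11001111
Gen 4 (rule 101): 01000001
Gen 5 (rule 62): 11100011
Gen 6 (rule 101): 00101001
Gen 7 (rule 62): 01111111

Answer: 01111111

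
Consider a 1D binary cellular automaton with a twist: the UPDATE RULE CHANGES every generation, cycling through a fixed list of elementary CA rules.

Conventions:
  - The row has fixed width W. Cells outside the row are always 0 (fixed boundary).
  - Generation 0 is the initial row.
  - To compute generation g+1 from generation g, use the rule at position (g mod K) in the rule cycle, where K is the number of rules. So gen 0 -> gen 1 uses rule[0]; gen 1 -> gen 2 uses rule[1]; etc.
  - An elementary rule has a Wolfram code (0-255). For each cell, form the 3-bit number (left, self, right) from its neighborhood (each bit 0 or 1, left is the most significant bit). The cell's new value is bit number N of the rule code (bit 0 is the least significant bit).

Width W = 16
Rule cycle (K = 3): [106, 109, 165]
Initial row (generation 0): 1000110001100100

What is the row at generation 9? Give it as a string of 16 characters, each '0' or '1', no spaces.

Answer: 0110111001010100

Derivation:
Gen 0: 1000110001100100
Gen 1 (rule 106): 0001110011101000
Gen 2 (rule 109): 1101010010111011
Gen 3 (rule 165): 0011110011010100
Gen 4 (rule 106): 0110010111101000
Gen 5 (rule 109): 0110011100111011
Gen 6 (rule 165): 0000001000010100
Gen 7 (rule 106): 0000010000101000
Gen 8 (rule 109): 1111010110111011
Gen 9 (rule 165): 0110111001010100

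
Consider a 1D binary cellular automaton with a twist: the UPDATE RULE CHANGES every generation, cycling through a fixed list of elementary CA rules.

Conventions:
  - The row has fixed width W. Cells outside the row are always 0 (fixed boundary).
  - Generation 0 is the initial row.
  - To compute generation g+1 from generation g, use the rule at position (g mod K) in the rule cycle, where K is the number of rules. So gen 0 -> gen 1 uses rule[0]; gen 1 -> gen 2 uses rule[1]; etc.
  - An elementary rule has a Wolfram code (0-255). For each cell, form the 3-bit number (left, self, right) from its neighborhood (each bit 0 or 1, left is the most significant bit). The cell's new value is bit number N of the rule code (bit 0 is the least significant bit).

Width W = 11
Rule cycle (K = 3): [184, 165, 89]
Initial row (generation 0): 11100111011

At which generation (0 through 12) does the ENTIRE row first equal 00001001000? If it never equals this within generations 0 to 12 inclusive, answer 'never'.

Gen 0: 11100111011
Gen 1 (rule 184): 11010110110
Gen 2 (rule 165): 00111001000
Gen 3 (rule 89): 10101100111
Gen 4 (rule 184): 01011010110
Gen 5 (rule 165): 01100111000
Gen 6 (rule 89): 01110101111
Gen 7 (rule 184): 01101011110
Gen 8 (rule 165): 00011101100
Gen 9 (rule 89): 11010101111
Gen 10 (rule 184): 10101011110
Gen 11 (rule 165): 11111101100
Gen 12 (rule 89): 10000101111

Answer: never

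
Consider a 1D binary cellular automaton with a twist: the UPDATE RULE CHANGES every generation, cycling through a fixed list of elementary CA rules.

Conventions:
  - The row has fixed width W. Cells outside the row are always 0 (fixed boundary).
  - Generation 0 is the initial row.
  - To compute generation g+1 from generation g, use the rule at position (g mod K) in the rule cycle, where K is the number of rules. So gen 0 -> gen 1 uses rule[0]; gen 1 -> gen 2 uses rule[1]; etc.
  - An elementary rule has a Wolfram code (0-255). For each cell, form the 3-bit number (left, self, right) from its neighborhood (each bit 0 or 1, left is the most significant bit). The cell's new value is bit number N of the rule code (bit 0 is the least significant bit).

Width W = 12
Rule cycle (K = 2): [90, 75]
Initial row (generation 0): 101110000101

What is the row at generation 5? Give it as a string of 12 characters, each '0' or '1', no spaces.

Gen 0: 101110000101
Gen 1 (rule 90): 001011001000
Gen 2 (rule 75): 110011010011
Gen 3 (rule 90): 111111001111
Gen 4 (rule 75): 100001011001
Gen 5 (rule 90): 010010011110

Answer: 010010011110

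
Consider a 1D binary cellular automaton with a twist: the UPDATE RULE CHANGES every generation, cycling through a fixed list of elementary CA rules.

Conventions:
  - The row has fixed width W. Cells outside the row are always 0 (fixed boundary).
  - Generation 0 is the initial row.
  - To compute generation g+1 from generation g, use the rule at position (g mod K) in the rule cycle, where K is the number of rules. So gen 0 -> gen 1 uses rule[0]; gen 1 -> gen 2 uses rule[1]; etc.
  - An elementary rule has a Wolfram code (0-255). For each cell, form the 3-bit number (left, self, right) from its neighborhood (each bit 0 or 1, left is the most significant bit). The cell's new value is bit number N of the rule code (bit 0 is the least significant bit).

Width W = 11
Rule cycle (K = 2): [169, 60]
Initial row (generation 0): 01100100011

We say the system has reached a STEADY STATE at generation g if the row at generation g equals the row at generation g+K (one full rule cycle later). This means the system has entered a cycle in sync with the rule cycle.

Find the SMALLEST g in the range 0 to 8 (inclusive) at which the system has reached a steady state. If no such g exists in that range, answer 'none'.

Answer: none

Derivation:
Gen 0: 01100100011
Gen 1 (rule 169): 01000001010
Gen 2 (rule 60): 01100001111
Gen 3 (rule 169): 01001101110
Gen 4 (rule 60): 01101011001
Gen 5 (rule 169): 01010110000
Gen 6 (rule 60): 01111101000
Gen 7 (rule 169): 01111010011
Gen 8 (rule 60): 01000111010
Gen 9 (rule 169): 00010110100
Gen 10 (rule 60): 00011101110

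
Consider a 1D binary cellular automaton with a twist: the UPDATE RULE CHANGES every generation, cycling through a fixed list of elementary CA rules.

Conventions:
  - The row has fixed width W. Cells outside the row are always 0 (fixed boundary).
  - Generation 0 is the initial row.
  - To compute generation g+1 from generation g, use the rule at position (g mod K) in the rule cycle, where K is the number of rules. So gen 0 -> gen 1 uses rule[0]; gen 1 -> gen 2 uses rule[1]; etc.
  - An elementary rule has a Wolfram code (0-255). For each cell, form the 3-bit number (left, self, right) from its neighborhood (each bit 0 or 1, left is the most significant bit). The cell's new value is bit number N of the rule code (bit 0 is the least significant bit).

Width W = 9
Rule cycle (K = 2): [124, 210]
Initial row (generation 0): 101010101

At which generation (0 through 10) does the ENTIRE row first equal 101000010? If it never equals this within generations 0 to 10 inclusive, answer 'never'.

Gen 0: 101010101
Gen 1 (rule 124): 111111111
Gen 2 (rule 210): 011111111
Gen 3 (rule 124): 010000001
Gen 4 (rule 210): 101000010
Gen 5 (rule 124): 111100011
Gen 6 (rule 210): 011110101
Gen 7 (rule 124): 010011111
Gen 8 (rule 210): 101101111
Gen 9 (rule 124): 111111001
Gen 10 (rule 210): 011111110

Answer: 4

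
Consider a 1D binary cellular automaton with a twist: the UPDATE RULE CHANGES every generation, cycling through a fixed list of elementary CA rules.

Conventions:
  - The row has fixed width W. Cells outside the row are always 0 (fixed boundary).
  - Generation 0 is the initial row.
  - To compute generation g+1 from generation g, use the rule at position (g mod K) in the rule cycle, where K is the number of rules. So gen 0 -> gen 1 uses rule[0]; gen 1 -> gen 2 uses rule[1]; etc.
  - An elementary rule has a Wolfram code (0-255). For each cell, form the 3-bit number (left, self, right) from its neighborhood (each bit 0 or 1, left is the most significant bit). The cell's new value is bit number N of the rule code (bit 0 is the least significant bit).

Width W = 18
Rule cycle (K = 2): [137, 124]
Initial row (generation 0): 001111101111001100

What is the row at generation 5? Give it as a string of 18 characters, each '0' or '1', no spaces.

Answer: 110001001010001001

Derivation:
Gen 0: 001111101111001100
Gen 1 (rule 137): 101111001110001001
Gen 2 (rule 124): 111001101011001101
Gen 3 (rule 137): 110001000010001000
Gen 4 (rule 124): 111001100011001100
Gen 5 (rule 137): 110001001010001001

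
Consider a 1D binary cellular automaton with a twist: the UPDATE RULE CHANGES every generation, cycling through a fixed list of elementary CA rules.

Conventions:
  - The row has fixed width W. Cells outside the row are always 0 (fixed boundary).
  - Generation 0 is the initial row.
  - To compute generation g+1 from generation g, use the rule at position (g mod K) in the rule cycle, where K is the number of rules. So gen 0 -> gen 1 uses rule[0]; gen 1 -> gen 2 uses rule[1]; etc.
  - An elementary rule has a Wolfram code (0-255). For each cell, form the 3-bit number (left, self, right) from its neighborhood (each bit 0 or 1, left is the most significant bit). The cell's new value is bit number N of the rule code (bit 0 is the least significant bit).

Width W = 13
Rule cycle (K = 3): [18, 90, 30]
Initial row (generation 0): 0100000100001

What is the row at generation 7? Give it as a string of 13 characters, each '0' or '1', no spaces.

Gen 0: 0100000100001
Gen 1 (rule 18): 1010001010010
Gen 2 (rule 90): 0001010001101
Gen 3 (rule 30): 0011011011001
Gen 4 (rule 18): 0100000000110
Gen 5 (rule 90): 1010000001111
Gen 6 (rule 30): 1011000011000
Gen 7 (rule 18): 0000100100100

Answer: 0000100100100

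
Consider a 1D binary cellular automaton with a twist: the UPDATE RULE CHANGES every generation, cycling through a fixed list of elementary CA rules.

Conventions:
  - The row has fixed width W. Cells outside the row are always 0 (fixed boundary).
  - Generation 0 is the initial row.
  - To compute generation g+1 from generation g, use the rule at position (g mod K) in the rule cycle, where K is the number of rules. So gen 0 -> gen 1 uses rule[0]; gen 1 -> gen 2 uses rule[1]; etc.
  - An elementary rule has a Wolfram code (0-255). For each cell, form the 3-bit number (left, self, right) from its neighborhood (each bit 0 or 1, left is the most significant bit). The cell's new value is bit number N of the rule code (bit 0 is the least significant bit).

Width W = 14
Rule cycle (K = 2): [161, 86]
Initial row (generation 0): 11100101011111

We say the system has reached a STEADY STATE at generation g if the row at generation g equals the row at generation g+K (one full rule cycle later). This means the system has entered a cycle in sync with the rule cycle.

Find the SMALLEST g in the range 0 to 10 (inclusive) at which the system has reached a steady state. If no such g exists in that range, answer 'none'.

Gen 0: 11100101011111
Gen 1 (rule 161): 01000010101110
Gen 2 (rule 86): 11100110100011
Gen 3 (rule 161): 01000001001000
Gen 4 (rule 86): 11100011111100
Gen 5 (rule 161): 01001001111001
Gen 6 (rule 86): 11111110001111
Gen 7 (rule 161): 01111100100110
Gen 8 (rule 86): 10000111111011
Gen 9 (rule 161): 00110011110100
Gen 10 (rule 86): 01011100010110
Gen 11 (rule 161): 00101001001000
Gen 12 (rule 86): 01101111111100

Answer: none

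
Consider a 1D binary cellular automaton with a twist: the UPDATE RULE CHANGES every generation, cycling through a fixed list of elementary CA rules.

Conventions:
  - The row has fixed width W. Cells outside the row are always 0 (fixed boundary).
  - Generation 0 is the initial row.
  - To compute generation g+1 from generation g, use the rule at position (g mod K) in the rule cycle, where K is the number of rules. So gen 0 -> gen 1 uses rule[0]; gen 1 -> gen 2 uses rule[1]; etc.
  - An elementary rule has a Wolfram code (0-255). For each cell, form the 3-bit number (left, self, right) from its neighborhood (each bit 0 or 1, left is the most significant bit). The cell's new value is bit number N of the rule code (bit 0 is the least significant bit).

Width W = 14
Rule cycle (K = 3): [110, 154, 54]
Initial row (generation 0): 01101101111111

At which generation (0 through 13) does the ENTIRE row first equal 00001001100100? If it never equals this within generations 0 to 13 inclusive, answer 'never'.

Answer: 6

Derivation:
Gen 0: 01101101111111
Gen 1 (rule 110): 11111111000001
Gen 2 (rule 154): 11111110100010
Gen 3 (rule 54): 00000001110111
Gen 4 (rule 110): 00000011011101
Gen 5 (rule 154): 00000110011000
Gen 6 (rule 54): 00001001100100
Gen 7 (rule 110): 00011011101100
Gen 8 (rule 154): 00110011001010
Gen 9 (rule 54): 01001100111111
Gen 10 (rule 110): 11011101100001
Gen 11 (rule 154): 10011001010010
Gen 12 (rule 54): 11100111111111
Gen 13 (rule 110): 10101100000001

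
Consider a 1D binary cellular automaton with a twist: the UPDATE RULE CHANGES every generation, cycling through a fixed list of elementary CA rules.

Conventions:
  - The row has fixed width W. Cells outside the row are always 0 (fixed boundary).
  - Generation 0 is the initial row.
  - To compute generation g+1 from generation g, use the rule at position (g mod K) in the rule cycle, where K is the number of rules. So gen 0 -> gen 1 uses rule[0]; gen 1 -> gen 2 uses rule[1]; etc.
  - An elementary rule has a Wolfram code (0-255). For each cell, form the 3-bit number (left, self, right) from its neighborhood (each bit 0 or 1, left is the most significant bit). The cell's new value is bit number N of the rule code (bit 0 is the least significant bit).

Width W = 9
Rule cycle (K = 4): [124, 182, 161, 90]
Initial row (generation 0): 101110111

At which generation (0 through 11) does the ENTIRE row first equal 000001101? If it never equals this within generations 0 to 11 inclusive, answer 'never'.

Gen 0: 101110111
Gen 1 (rule 124): 111011101
Gen 2 (rule 182): 010101011
Gen 3 (rule 161): 001010100
Gen 4 (rule 90): 010000010
Gen 5 (rule 124): 011000011
Gen 6 (rule 182): 100100100
Gen 7 (rule 161): 000000001
Gen 8 (rule 90): 000000010
Gen 9 (rule 124): 000000011
Gen 10 (rule 182): 000000100
Gen 11 (rule 161): 111110001

Answer: never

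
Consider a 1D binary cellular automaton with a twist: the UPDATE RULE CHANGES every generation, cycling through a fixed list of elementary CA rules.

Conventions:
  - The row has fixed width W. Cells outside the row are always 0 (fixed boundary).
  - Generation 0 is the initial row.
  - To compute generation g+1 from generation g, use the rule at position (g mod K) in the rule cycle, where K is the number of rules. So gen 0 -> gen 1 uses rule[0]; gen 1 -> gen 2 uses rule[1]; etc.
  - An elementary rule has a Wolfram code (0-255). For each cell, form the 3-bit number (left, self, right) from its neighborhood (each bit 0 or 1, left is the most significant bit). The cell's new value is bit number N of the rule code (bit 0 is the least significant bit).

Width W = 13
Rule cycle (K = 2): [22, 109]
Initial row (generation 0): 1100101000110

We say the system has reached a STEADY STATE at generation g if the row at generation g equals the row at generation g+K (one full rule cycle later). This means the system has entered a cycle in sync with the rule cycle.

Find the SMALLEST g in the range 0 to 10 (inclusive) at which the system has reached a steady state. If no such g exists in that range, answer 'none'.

Answer: 7

Derivation:
Gen 0: 1100101000110
Gen 1 (rule 22): 0011101101001
Gen 2 (rule 109): 1010111111001
Gen 3 (rule 22): 1010000000111
Gen 4 (rule 109): 1110111110101
Gen 5 (rule 22): 0000000000101
Gen 6 (rule 109): 1111111110111
Gen 7 (rule 22): 0000000000000
Gen 8 (rule 109): 1111111111111
Gen 9 (rule 22): 0000000000000
Gen 10 (rule 109): 1111111111111
Gen 11 (rule 22): 0000000000000
Gen 12 (rule 109): 1111111111111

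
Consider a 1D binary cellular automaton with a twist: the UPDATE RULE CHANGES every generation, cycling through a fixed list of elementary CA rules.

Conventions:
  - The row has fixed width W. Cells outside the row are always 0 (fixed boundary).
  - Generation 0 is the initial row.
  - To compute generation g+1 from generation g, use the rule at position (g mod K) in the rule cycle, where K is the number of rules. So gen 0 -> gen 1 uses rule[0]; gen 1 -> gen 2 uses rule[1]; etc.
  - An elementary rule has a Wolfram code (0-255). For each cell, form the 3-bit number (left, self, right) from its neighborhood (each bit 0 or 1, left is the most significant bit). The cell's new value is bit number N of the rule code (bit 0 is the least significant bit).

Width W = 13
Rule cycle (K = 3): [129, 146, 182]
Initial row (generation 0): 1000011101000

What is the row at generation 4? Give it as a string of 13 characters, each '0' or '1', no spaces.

Answer: 0110000111100

Derivation:
Gen 0: 1000011101000
Gen 1 (rule 129): 0011001000011
Gen 2 (rule 146): 0100110100100
Gen 3 (rule 182): 1111001111110
Gen 4 (rule 129): 0110000111100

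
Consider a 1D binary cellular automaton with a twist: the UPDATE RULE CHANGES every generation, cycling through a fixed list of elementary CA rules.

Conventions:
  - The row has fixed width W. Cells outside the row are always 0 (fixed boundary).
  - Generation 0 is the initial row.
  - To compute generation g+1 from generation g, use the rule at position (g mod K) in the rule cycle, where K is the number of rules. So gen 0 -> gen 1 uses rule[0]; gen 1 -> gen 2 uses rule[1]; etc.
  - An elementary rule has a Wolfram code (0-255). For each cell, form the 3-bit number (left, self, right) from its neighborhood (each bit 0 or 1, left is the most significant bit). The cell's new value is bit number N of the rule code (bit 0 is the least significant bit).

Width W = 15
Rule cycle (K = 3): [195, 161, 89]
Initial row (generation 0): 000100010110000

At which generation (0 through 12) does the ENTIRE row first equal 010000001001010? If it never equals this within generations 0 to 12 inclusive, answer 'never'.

Gen 0: 000100010110000
Gen 1 (rule 195): 111001100010111
Gen 2 (rule 161): 010000001001010
Gen 3 (rule 89): 001111100100001
Gen 4 (rule 195): 110111101001110
Gen 5 (rule 161): 001011010000100
Gen 6 (rule 89): 100011001110011
Gen 7 (rule 195): 001101010110101
Gen 8 (rule 161): 100010101001010
Gen 9 (rule 89): 011000000100001
Gen 10 (rule 195): 101011111001110
Gen 11 (rule 161): 010101110000100
Gen 12 (rule 89): 000001011110011

Answer: 2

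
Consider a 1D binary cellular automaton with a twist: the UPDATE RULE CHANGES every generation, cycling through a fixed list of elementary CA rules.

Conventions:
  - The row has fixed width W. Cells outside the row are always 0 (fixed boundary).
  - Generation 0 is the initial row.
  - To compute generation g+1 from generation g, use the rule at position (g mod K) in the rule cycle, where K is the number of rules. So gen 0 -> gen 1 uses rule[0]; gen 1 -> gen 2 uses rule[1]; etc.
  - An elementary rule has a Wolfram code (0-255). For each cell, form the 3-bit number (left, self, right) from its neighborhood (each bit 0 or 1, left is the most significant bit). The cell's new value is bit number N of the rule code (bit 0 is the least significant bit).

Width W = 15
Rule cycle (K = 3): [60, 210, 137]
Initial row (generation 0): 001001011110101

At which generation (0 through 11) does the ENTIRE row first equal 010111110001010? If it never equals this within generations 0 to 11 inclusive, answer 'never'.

Answer: never

Derivation:
Gen 0: 001001011110101
Gen 1 (rule 60): 001101110001111
Gen 2 (rule 210): 010100111010111
Gen 3 (rule 137): 000000110000110
Gen 4 (rule 60): 000000101000101
Gen 5 (rule 210): 000001000101000
Gen 6 (rule 137): 111100010000011
Gen 7 (rule 60): 100010011000010
Gen 8 (rule 210): 010101101100101
Gen 9 (rule 137): 000001001000000
Gen 10 (rule 60): 000001101100000
Gen 11 (rule 210): 000010100110000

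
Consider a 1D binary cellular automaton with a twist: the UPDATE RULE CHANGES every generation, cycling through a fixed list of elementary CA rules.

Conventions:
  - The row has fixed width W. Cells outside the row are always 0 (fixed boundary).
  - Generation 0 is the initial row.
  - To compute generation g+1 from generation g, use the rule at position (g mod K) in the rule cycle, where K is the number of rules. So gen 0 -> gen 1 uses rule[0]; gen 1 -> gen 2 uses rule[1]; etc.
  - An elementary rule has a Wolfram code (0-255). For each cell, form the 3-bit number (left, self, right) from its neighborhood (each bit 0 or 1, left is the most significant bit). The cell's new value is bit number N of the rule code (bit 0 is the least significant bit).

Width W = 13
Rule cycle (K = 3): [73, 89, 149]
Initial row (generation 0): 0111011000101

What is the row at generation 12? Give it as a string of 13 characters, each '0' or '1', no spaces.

Answer: 1001111111110

Derivation:
Gen 0: 0111011000101
Gen 1 (rule 73): 0101011010000
Gen 2 (rule 89): 0000011001111
Gen 3 (rule 149): 1111000100110
Gen 4 (rule 73): 1001010000110
Gen 5 (rule 89): 0100001110111
Gen 6 (rule 149): 0111100100010
Gen 7 (rule 73): 0100100001000
Gen 8 (rule 89): 0010011100111
Gen 9 (rule 149): 1011001010010
Gen 10 (rule 73): 0011000000000
Gen 11 (rule 89): 1011111111111
Gen 12 (rule 149): 1001111111110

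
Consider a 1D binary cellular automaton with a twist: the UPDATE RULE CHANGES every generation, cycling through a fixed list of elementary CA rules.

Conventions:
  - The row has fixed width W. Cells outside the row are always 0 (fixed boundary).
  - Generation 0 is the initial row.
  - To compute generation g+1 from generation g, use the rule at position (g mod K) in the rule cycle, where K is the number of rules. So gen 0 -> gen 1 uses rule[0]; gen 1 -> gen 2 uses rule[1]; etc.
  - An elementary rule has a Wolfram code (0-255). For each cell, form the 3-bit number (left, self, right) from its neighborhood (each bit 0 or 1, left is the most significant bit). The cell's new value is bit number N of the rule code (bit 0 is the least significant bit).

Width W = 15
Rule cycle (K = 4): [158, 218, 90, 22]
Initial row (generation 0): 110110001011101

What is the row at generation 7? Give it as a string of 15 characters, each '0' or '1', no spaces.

Answer: 011011110001110

Derivation:
Gen 0: 110110001011101
Gen 1 (rule 158): 100101011011001
Gen 2 (rule 218): 011000011011110
Gen 3 (rule 90): 111100111010011
Gen 4 (rule 22): 000011000011100
Gen 5 (rule 158): 000110100111010
Gen 6 (rule 218): 001110011111001
Gen 7 (rule 90): 011011110001110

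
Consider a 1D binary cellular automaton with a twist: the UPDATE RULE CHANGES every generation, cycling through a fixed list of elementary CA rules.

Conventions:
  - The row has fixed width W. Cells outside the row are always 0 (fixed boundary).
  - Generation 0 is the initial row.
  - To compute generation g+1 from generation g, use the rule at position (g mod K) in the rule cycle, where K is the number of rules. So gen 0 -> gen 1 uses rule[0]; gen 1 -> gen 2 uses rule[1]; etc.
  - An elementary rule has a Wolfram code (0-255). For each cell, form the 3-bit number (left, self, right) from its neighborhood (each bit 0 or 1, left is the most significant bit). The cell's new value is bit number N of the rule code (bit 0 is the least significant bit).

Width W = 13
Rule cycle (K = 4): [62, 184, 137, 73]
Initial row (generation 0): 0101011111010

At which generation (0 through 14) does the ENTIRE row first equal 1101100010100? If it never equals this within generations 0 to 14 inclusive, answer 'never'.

Gen 0: 0101011111010
Gen 1 (rule 62): 1111110000111
Gen 2 (rule 184): 1111101000110
Gen 3 (rule 137): 1111000010100
Gen 4 (rule 73): 1001011000001
Gen 5 (rule 62): 1111110100011
Gen 6 (rule 184): 1111101010010
Gen 7 (rule 137): 1111000000000
Gen 8 (rule 73): 1001011111111
Gen 9 (rule 62): 1111110000000
Gen 10 (rule 184): 1111101000000
Gen 11 (rule 137): 1111000011111
Gen 12 (rule 73): 1001011010001
Gen 13 (rule 62): 1111110111011
Gen 14 (rule 184): 1111101110110

Answer: never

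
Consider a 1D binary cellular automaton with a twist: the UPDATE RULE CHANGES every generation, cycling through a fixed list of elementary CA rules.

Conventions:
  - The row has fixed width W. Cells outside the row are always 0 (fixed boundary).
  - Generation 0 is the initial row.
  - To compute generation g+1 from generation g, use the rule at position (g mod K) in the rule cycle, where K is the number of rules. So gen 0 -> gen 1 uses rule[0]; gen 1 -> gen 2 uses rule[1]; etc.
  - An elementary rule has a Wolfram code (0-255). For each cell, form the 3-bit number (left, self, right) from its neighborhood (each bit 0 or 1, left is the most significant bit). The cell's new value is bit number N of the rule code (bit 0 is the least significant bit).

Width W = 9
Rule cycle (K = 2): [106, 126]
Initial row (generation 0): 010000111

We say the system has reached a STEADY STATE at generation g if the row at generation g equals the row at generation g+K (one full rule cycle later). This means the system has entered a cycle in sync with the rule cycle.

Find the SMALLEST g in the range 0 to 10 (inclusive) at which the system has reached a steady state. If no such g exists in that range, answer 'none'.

Answer: 8

Derivation:
Gen 0: 010000111
Gen 1 (rule 106): 100001101
Gen 2 (rule 126): 110011111
Gen 3 (rule 106): 110110001
Gen 4 (rule 126): 111111011
Gen 5 (rule 106): 100001111
Gen 6 (rule 126): 110011001
Gen 7 (rule 106): 110111010
Gen 8 (rule 126): 111101111
Gen 9 (rule 106): 100111001
Gen 10 (rule 126): 111101111
Gen 11 (rule 106): 100111001
Gen 12 (rule 126): 111101111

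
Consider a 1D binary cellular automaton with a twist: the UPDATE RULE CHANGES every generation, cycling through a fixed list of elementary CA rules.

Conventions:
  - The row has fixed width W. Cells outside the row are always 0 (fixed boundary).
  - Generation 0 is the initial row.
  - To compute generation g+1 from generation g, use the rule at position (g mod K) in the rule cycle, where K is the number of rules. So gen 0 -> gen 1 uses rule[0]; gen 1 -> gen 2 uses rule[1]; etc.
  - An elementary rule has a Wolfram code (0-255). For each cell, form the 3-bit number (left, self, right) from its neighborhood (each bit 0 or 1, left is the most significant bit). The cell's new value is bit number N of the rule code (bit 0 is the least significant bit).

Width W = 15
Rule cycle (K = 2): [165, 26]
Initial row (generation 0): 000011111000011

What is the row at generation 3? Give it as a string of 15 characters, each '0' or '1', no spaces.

Gen 0: 000011111000011
Gen 1 (rule 165): 111001110011000
Gen 2 (rule 26): 100111001110100
Gen 3 (rule 165): 100010000101101

Answer: 100010000101101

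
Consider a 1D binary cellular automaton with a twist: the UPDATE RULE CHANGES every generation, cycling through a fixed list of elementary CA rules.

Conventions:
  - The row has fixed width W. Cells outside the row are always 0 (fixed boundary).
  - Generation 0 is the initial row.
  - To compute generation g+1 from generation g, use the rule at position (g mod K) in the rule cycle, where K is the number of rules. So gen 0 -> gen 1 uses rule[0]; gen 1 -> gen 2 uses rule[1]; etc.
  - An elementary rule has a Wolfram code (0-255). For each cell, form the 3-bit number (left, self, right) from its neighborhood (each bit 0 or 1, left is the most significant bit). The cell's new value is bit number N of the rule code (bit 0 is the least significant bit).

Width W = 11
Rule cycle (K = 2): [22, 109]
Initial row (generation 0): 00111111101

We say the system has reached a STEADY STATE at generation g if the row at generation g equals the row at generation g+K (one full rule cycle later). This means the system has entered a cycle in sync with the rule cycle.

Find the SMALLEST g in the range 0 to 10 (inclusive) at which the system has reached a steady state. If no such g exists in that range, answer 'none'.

Answer: 5

Derivation:
Gen 0: 00111111101
Gen 1 (rule 22): 01000000001
Gen 2 (rule 109): 01011111101
Gen 3 (rule 22): 11000000001
Gen 4 (rule 109): 11011111101
Gen 5 (rule 22): 00000000001
Gen 6 (rule 109): 11111111101
Gen 7 (rule 22): 00000000001
Gen 8 (rule 109): 11111111101
Gen 9 (rule 22): 00000000001
Gen 10 (rule 109): 11111111101
Gen 11 (rule 22): 00000000001
Gen 12 (rule 109): 11111111101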